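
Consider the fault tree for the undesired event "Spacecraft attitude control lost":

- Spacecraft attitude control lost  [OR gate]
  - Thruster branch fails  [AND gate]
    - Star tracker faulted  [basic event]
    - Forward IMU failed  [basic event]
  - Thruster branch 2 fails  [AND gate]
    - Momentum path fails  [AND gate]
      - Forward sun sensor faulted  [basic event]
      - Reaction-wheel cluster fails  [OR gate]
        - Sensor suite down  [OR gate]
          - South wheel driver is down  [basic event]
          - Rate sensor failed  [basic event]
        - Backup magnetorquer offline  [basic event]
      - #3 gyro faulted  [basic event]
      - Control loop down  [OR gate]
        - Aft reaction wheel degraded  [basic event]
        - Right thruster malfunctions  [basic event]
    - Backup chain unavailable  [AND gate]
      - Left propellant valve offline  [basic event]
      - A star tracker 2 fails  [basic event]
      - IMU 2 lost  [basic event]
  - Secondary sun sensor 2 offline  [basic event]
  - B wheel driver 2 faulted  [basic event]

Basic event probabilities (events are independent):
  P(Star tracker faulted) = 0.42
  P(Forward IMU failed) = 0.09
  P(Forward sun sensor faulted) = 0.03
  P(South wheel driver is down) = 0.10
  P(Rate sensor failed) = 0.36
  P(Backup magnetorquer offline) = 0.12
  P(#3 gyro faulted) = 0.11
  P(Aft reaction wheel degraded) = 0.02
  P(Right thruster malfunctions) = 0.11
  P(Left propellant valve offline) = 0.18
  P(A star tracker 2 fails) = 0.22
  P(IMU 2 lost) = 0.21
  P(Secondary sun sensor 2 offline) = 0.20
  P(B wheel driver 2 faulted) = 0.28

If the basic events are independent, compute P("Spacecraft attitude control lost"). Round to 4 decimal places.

P(Thruster branch fails) [AND] = 0.42 × 0.09 = 0.037800
P(Sensor suite down) [OR] = 1 − (1−0.10) × (1−0.36) = 0.424000
P(Reaction-wheel cluster fails) [OR] = 1 − (1−0.424000) × (1−0.12) = 0.493120
P(Control loop down) [OR] = 1 − (1−0.02) × (1−0.11) = 0.127800
P(Momentum path fails) [AND] = 0.03 × 0.493120 × 0.11 × 0.127800 = 0.000208
P(Backup chain unavailable) [AND] = 0.18 × 0.22 × 0.21 = 0.008316
P(Thruster branch 2 fails) [AND] = 0.000208 × 0.008316 = 0.000002
P(Spacecraft attitude control lost) [OR] = 1 − (1−0.037800) × (1−0.000002) × (1−0.20) × (1−0.28) = 0.445774
Rounded to 4 decimal places: P(Spacecraft attitude control lost) ≈ 0.4458.

0.4458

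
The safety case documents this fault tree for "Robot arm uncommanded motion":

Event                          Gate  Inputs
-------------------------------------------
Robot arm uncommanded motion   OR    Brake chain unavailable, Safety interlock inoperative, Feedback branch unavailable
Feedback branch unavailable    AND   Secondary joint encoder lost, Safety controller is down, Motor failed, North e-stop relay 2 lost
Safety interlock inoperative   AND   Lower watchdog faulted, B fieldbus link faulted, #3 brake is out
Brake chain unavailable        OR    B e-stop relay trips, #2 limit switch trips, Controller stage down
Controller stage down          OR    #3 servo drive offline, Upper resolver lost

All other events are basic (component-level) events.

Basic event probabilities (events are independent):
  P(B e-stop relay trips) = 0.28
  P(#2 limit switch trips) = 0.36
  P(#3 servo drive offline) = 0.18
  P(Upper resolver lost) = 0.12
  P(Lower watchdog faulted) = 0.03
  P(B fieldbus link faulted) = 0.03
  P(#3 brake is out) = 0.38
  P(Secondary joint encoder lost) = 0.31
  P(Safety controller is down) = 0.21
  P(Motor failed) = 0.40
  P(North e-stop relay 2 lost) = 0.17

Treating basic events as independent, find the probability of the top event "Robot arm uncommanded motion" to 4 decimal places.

P(Controller stage down) [OR] = 1 − (1−0.18) × (1−0.12) = 0.278400
P(Brake chain unavailable) [OR] = 1 − (1−0.28) × (1−0.36) × (1−0.278400) = 0.667487
P(Safety interlock inoperative) [AND] = 0.03 × 0.03 × 0.38 = 0.000342
P(Feedback branch unavailable) [AND] = 0.31 × 0.21 × 0.40 × 0.17 = 0.004427
P(Robot arm uncommanded motion) [OR] = 1 − (1−0.667487) × (1−0.000342) × (1−0.004427) = 0.669072
Rounded to 4 decimal places: P(Robot arm uncommanded motion) ≈ 0.6691.

0.6691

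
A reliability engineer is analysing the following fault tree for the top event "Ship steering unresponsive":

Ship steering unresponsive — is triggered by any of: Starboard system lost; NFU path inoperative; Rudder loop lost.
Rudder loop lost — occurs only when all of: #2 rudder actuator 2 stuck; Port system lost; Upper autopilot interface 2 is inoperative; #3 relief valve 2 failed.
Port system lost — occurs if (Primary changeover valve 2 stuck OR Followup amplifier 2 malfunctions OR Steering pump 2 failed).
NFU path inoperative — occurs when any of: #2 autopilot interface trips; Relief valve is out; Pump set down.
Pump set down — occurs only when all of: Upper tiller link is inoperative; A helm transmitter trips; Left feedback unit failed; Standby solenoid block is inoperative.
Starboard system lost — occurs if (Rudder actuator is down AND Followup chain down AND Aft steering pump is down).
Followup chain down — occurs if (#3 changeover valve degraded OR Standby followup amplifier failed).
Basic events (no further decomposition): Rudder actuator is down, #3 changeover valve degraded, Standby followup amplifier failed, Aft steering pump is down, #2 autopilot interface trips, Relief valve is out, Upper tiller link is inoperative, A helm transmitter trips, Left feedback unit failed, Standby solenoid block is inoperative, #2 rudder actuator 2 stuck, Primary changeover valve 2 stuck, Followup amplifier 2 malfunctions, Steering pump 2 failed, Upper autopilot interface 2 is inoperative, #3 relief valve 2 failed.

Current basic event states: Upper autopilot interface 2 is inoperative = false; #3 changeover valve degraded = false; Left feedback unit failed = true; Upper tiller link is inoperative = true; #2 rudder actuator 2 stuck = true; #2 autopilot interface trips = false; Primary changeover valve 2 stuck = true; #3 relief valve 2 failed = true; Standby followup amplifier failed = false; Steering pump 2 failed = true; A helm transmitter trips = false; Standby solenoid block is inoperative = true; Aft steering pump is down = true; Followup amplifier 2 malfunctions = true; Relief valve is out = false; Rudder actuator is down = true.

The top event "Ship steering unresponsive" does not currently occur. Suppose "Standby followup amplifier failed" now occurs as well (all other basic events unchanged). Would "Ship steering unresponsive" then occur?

Counterfactual: set "Standby followup amplifier failed" to occurred.
Followup chain down [OR]: #3 changeover valve degraded=not, Standby followup amplifier failed=occurs → at least one input occurs → occurs.
Starboard system lost [AND]: Rudder actuator is down=occurs, Followup chain down=occurs, Aft steering pump is down=occurs → all inputs occur → occurs.
Pump set down [AND]: Upper tiller link is inoperative=occurs, A helm transmitter trips=not, Left feedback unit failed=occurs, Standby solenoid block is inoperative=occurs → not all inputs occur → does not occur.
NFU path inoperative [OR]: #2 autopilot interface trips=not, Relief valve is out=not, Pump set down=not → no input occurs → does not occur.
Port system lost [OR]: Primary changeover valve 2 stuck=occurs, Followup amplifier 2 malfunctions=occurs, Steering pump 2 failed=occurs → at least one input occurs → occurs.
Rudder loop lost [AND]: #2 rudder actuator 2 stuck=occurs, Port system lost=occurs, Upper autopilot interface 2 is inoperative=not, #3 relief valve 2 failed=occurs → not all inputs occur → does not occur.
Ship steering unresponsive [OR]: Starboard system lost=occurs, NFU path inoperative=not, Rudder loop lost=not → at least one input occurs → occurs.

Yes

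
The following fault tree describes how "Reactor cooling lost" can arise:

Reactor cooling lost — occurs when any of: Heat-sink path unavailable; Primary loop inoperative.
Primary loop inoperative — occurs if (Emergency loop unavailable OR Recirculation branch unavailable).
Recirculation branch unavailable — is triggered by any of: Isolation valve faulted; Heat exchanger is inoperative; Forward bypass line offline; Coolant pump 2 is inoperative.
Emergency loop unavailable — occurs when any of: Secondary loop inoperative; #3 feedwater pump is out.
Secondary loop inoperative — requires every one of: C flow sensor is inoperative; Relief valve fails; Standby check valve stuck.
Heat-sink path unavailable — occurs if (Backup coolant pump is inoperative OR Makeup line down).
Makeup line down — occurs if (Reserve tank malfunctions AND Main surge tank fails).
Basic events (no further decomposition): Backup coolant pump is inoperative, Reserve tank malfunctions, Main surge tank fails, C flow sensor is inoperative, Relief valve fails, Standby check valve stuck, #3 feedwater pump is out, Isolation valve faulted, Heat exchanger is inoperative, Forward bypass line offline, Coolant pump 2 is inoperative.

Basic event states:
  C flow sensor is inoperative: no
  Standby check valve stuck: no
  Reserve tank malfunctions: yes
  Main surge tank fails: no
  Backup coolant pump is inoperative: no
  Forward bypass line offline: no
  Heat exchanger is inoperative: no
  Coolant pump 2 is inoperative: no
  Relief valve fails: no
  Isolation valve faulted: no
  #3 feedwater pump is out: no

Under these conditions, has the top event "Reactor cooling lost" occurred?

Makeup line down [AND]: Reserve tank malfunctions=occurs, Main surge tank fails=not → not all inputs occur → does not occur.
Heat-sink path unavailable [OR]: Backup coolant pump is inoperative=not, Makeup line down=not → no input occurs → does not occur.
Secondary loop inoperative [AND]: C flow sensor is inoperative=not, Relief valve fails=not, Standby check valve stuck=not → not all inputs occur → does not occur.
Emergency loop unavailable [OR]: Secondary loop inoperative=not, #3 feedwater pump is out=not → no input occurs → does not occur.
Recirculation branch unavailable [OR]: Isolation valve faulted=not, Heat exchanger is inoperative=not, Forward bypass line offline=not, Coolant pump 2 is inoperative=not → no input occurs → does not occur.
Primary loop inoperative [OR]: Emergency loop unavailable=not, Recirculation branch unavailable=not → no input occurs → does not occur.
Reactor cooling lost [OR]: Heat-sink path unavailable=not, Primary loop inoperative=not → no input occurs → does not occur.

No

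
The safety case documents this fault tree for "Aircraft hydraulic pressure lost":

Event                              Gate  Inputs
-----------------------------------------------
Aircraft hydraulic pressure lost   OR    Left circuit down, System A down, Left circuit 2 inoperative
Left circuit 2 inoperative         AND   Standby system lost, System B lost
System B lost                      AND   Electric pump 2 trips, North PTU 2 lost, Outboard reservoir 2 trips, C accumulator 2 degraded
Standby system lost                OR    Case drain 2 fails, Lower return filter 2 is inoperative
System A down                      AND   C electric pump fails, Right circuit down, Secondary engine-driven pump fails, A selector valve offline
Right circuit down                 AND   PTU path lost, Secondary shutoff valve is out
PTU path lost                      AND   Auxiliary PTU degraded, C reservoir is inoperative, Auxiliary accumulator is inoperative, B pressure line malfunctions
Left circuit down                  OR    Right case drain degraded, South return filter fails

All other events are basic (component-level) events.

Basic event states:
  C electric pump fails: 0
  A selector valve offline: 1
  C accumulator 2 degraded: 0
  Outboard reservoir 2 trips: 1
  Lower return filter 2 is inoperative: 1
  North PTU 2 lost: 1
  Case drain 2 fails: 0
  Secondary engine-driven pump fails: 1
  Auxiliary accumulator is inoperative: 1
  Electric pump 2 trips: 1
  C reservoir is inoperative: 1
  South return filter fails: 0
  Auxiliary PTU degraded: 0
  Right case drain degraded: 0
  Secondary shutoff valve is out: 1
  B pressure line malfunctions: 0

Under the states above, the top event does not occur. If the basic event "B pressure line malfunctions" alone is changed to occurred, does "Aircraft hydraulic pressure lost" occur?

Counterfactual: set "B pressure line malfunctions" to occurred.
Left circuit down [OR]: Right case drain degraded=not, South return filter fails=not → no input occurs → does not occur.
PTU path lost [AND]: Auxiliary PTU degraded=not, C reservoir is inoperative=occurs, Auxiliary accumulator is inoperative=occurs, B pressure line malfunctions=occurs → not all inputs occur → does not occur.
Right circuit down [AND]: PTU path lost=not, Secondary shutoff valve is out=occurs → not all inputs occur → does not occur.
System A down [AND]: C electric pump fails=not, Right circuit down=not, Secondary engine-driven pump fails=occurs, A selector valve offline=occurs → not all inputs occur → does not occur.
Standby system lost [OR]: Case drain 2 fails=not, Lower return filter 2 is inoperative=occurs → at least one input occurs → occurs.
System B lost [AND]: Electric pump 2 trips=occurs, North PTU 2 lost=occurs, Outboard reservoir 2 trips=occurs, C accumulator 2 degraded=not → not all inputs occur → does not occur.
Left circuit 2 inoperative [AND]: Standby system lost=occurs, System B lost=not → not all inputs occur → does not occur.
Aircraft hydraulic pressure lost [OR]: Left circuit down=not, System A down=not, Left circuit 2 inoperative=not → no input occurs → does not occur.

No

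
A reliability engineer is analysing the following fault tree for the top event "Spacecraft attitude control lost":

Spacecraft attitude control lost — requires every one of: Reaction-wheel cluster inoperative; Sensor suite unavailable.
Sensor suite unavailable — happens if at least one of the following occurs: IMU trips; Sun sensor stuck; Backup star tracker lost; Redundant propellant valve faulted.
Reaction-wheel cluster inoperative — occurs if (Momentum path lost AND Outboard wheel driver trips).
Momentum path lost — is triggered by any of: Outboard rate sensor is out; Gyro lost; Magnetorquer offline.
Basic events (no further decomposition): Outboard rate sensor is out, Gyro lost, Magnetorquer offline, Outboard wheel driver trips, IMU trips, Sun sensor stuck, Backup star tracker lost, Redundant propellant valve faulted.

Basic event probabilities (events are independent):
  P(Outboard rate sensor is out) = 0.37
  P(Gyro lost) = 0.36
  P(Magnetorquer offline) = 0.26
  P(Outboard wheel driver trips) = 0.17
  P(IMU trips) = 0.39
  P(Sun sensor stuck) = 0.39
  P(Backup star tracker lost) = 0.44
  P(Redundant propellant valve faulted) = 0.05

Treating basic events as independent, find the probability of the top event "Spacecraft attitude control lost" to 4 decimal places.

0.0957

P(Momentum path lost) [OR] = 1 − (1−0.37) × (1−0.36) × (1−0.26) = 0.701632
P(Reaction-wheel cluster inoperative) [AND] = 0.701632 × 0.17 = 0.119277
P(Sensor suite unavailable) [OR] = 1 − (1−0.39) × (1−0.39) × (1−0.44) × (1−0.05) = 0.802043
P(Spacecraft attitude control lost) [AND] = 0.119277 × 0.802043 = 0.095665
Rounded to 4 decimal places: P(Spacecraft attitude control lost) ≈ 0.0957.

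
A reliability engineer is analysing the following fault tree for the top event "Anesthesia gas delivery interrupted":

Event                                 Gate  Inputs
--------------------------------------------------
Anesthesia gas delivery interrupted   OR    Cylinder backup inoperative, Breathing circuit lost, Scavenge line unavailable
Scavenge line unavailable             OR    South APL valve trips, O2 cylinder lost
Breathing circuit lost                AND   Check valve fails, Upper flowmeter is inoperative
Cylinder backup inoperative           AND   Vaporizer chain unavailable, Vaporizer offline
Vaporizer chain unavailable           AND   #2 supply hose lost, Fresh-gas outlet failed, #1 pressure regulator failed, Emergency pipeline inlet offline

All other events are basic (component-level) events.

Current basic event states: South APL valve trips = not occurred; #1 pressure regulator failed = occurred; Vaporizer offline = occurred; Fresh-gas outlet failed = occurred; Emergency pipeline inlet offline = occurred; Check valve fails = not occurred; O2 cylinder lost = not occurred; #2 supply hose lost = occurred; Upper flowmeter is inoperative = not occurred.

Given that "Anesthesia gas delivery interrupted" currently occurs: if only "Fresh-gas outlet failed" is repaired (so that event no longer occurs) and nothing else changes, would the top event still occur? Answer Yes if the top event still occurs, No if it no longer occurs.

No

Counterfactual: set "Fresh-gas outlet failed" to not occurred.
Vaporizer chain unavailable [AND]: #2 supply hose lost=occurs, Fresh-gas outlet failed=not, #1 pressure regulator failed=occurs, Emergency pipeline inlet offline=occurs → not all inputs occur → does not occur.
Cylinder backup inoperative [AND]: Vaporizer chain unavailable=not, Vaporizer offline=occurs → not all inputs occur → does not occur.
Breathing circuit lost [AND]: Check valve fails=not, Upper flowmeter is inoperative=not → not all inputs occur → does not occur.
Scavenge line unavailable [OR]: South APL valve trips=not, O2 cylinder lost=not → no input occurs → does not occur.
Anesthesia gas delivery interrupted [OR]: Cylinder backup inoperative=not, Breathing circuit lost=not, Scavenge line unavailable=not → no input occurs → does not occur.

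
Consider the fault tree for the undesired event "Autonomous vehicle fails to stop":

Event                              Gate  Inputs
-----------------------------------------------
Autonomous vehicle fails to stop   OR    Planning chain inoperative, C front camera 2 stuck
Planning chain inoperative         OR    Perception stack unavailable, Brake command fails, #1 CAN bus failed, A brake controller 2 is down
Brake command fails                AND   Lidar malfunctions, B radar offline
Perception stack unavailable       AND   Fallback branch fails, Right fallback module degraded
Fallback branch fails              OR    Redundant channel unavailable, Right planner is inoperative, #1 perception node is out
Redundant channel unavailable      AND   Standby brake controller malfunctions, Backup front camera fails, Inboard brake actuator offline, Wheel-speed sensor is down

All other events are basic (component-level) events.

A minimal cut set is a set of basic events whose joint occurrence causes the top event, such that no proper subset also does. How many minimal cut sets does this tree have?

Redundant channel unavailable [AND]: one cut set from each child combined → 1 × 1 × 1 × 1 = 1 cut set(s).
Fallback branch fails [OR]: union of children's cut sets → 3 cut set(s).
Perception stack unavailable [AND]: one cut set from each child combined → 3 × 1 = 3 cut set(s).
Brake command fails [AND]: one cut set from each child combined → 1 × 1 = 1 cut set(s).
Planning chain inoperative [OR]: union of children's cut sets → 6 cut set(s).
Autonomous vehicle fails to stop [OR]: union of children's cut sets → 7 cut set(s).
Minimal cut sets: {Backup front camera fails, Inboard brake actuator offline, Right fallback module degraded, Standby brake controller malfunctions, Wheel-speed sensor is down}; {Right fallback module degraded, Right planner is inoperative}; {#1 perception node is out, Right fallback module degraded}; {B radar offline, Lidar malfunctions}; {#1 CAN bus failed}; {A brake controller 2 is down}; {C front camera 2 stuck}.

7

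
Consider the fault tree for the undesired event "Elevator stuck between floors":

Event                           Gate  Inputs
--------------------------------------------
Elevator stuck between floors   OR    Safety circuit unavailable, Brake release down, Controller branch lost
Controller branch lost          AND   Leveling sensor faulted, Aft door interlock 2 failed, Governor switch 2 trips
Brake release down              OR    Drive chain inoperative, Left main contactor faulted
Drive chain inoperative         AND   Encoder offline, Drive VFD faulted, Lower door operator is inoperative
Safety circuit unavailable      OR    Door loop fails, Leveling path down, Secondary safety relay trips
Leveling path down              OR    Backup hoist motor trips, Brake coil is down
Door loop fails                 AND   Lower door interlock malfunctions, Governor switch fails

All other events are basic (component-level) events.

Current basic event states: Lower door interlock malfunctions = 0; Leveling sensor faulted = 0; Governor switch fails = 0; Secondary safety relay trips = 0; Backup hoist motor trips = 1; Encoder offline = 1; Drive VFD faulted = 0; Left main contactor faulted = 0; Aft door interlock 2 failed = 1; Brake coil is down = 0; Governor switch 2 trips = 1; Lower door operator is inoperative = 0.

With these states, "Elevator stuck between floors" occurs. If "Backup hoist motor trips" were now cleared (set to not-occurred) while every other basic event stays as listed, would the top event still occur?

Counterfactual: set "Backup hoist motor trips" to not occurred.
Door loop fails [AND]: Lower door interlock malfunctions=not, Governor switch fails=not → not all inputs occur → does not occur.
Leveling path down [OR]: Backup hoist motor trips=not, Brake coil is down=not → no input occurs → does not occur.
Safety circuit unavailable [OR]: Door loop fails=not, Leveling path down=not, Secondary safety relay trips=not → no input occurs → does not occur.
Drive chain inoperative [AND]: Encoder offline=occurs, Drive VFD faulted=not, Lower door operator is inoperative=not → not all inputs occur → does not occur.
Brake release down [OR]: Drive chain inoperative=not, Left main contactor faulted=not → no input occurs → does not occur.
Controller branch lost [AND]: Leveling sensor faulted=not, Aft door interlock 2 failed=occurs, Governor switch 2 trips=occurs → not all inputs occur → does not occur.
Elevator stuck between floors [OR]: Safety circuit unavailable=not, Brake release down=not, Controller branch lost=not → no input occurs → does not occur.

No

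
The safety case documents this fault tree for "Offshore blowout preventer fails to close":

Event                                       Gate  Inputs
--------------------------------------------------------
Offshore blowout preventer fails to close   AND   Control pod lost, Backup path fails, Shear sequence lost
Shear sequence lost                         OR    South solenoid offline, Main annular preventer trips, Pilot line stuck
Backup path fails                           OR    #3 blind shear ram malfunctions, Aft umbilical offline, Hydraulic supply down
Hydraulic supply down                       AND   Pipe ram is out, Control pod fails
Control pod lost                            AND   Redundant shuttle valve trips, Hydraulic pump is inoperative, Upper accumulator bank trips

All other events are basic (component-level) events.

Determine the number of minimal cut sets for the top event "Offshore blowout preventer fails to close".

9

Control pod lost [AND]: one cut set from each child combined → 1 × 1 × 1 = 1 cut set(s).
Hydraulic supply down [AND]: one cut set from each child combined → 1 × 1 = 1 cut set(s).
Backup path fails [OR]: union of children's cut sets → 3 cut set(s).
Shear sequence lost [OR]: union of children's cut sets → 3 cut set(s).
Offshore blowout preventer fails to close [AND]: one cut set from each child combined → 1 × 3 × 3 = 9 cut set(s).
Minimal cut sets: {#3 blind shear ram malfunctions, Hydraulic pump is inoperative, Redundant shuttle valve trips, South solenoid offline, Upper accumulator bank trips}; {#3 blind shear ram malfunctions, Hydraulic pump is inoperative, Main annular preventer trips, Redundant shuttle valve trips, Upper accumulator bank trips}; {#3 blind shear ram malfunctions, Hydraulic pump is inoperative, Pilot line stuck, Redundant shuttle valve trips, Upper accumulator bank trips}; {Aft umbilical offline, Hydraulic pump is inoperative, Redundant shuttle valve trips, South solenoid offline, Upper accumulator bank trips}; {Aft umbilical offline, Hydraulic pump is inoperative, Main annular preventer trips, Redundant shuttle valve trips, Upper accumulator bank trips}; {Aft umbilical offline, Hydraulic pump is inoperative, Pilot line stuck, Redundant shuttle valve trips, Upper accumulator bank trips}; {Control pod fails, Hydraulic pump is inoperative, Pipe ram is out, Redundant shuttle valve trips, South solenoid offline, Upper accumulator bank trips}; {Control pod fails, Hydraulic pump is inoperative, Main annular preventer trips, Pipe ram is out, Redundant shuttle valve trips, Upper accumulator bank trips}; {Control pod fails, Hydraulic pump is inoperative, Pilot line stuck, Pipe ram is out, Redundant shuttle valve trips, Upper accumulator bank trips}.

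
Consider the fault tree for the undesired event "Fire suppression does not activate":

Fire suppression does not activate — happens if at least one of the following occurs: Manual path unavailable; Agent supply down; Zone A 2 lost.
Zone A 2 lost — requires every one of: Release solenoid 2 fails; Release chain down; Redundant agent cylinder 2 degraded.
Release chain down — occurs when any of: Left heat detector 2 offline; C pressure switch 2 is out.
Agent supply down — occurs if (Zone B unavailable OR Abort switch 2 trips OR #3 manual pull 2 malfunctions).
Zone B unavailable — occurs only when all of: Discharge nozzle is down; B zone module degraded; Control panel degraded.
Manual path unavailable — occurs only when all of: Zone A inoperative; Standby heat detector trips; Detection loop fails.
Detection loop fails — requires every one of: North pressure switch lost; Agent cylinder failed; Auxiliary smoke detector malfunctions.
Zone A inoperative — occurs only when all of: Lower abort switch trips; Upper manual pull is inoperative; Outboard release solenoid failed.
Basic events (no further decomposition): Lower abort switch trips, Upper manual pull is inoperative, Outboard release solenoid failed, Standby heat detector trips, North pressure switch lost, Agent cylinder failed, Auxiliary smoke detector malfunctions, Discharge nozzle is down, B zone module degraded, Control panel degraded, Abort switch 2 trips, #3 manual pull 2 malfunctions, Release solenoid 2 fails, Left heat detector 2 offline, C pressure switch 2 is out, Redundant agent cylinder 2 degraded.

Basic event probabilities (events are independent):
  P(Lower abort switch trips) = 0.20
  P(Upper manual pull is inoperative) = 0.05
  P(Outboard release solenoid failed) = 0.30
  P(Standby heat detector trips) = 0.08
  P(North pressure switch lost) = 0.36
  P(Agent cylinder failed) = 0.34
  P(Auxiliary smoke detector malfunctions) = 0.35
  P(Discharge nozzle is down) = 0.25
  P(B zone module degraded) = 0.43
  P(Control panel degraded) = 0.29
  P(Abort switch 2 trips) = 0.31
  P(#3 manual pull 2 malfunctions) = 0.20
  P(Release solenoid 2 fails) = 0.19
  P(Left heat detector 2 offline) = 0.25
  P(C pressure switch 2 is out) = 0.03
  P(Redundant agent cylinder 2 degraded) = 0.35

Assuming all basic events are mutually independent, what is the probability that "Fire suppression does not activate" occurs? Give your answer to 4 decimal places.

0.4749

P(Zone A inoperative) [AND] = 0.20 × 0.05 × 0.30 = 0.003000
P(Detection loop fails) [AND] = 0.36 × 0.34 × 0.35 = 0.042840
P(Manual path unavailable) [AND] = 0.003000 × 0.08 × 0.042840 = 0.000010
P(Zone B unavailable) [AND] = 0.25 × 0.43 × 0.29 = 0.031175
P(Agent supply down) [OR] = 1 − (1−0.031175) × (1−0.31) × (1−0.20) = 0.465209
P(Release chain down) [OR] = 1 − (1−0.25) × (1−0.03) = 0.272500
P(Zone A 2 lost) [AND] = 0.19 × 0.272500 × 0.35 = 0.018121
P(Fire suppression does not activate) [OR] = 1 − (1−0.000010) × (1−0.465209) × (1−0.018121) = 0.474905
Rounded to 4 decimal places: P(Fire suppression does not activate) ≈ 0.4749.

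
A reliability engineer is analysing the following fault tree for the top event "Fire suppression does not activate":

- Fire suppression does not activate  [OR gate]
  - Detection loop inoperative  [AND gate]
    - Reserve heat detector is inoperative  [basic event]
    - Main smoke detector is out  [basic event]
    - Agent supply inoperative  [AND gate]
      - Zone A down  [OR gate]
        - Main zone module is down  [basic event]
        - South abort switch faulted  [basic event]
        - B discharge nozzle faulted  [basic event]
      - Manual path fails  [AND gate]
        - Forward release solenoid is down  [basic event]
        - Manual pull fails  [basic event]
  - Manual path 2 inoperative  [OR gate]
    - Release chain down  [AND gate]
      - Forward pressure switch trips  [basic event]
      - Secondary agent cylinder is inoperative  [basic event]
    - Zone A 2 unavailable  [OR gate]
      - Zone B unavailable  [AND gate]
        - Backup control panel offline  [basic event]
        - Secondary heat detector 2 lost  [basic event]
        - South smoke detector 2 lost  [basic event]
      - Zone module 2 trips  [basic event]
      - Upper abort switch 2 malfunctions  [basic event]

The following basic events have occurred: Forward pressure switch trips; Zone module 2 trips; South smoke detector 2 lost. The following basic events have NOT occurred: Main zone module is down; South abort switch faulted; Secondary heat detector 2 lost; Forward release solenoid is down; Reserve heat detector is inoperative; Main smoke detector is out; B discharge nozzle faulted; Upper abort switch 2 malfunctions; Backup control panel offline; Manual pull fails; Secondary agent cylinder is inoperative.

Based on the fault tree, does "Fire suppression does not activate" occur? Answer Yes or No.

Yes

Zone A down [OR]: Main zone module is down=not, South abort switch faulted=not, B discharge nozzle faulted=not → no input occurs → does not occur.
Manual path fails [AND]: Forward release solenoid is down=not, Manual pull fails=not → not all inputs occur → does not occur.
Agent supply inoperative [AND]: Zone A down=not, Manual path fails=not → not all inputs occur → does not occur.
Detection loop inoperative [AND]: Reserve heat detector is inoperative=not, Main smoke detector is out=not, Agent supply inoperative=not → not all inputs occur → does not occur.
Release chain down [AND]: Forward pressure switch trips=occurs, Secondary agent cylinder is inoperative=not → not all inputs occur → does not occur.
Zone B unavailable [AND]: Backup control panel offline=not, Secondary heat detector 2 lost=not, South smoke detector 2 lost=occurs → not all inputs occur → does not occur.
Zone A 2 unavailable [OR]: Zone B unavailable=not, Zone module 2 trips=occurs, Upper abort switch 2 malfunctions=not → at least one input occurs → occurs.
Manual path 2 inoperative [OR]: Release chain down=not, Zone A 2 unavailable=occurs → at least one input occurs → occurs.
Fire suppression does not activate [OR]: Detection loop inoperative=not, Manual path 2 inoperative=occurs → at least one input occurs → occurs.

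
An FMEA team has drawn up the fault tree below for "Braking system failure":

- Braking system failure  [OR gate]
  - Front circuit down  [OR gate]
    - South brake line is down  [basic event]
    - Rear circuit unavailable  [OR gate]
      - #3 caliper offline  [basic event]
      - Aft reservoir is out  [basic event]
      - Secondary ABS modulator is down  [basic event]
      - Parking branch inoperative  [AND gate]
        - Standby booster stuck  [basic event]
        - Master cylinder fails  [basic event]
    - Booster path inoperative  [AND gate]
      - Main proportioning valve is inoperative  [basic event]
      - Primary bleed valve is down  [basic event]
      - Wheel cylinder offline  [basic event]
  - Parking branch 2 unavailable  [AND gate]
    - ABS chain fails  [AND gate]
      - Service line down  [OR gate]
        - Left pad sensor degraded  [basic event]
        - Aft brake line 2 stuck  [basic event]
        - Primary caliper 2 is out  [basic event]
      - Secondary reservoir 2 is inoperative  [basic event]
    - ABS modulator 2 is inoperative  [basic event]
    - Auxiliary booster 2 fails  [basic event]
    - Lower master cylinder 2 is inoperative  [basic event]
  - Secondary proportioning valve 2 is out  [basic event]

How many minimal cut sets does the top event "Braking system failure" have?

10

Parking branch inoperative [AND]: one cut set from each child combined → 1 × 1 = 1 cut set(s).
Rear circuit unavailable [OR]: union of children's cut sets → 4 cut set(s).
Booster path inoperative [AND]: one cut set from each child combined → 1 × 1 × 1 = 1 cut set(s).
Front circuit down [OR]: union of children's cut sets → 6 cut set(s).
Service line down [OR]: union of children's cut sets → 3 cut set(s).
ABS chain fails [AND]: one cut set from each child combined → 3 × 1 = 3 cut set(s).
Parking branch 2 unavailable [AND]: one cut set from each child combined → 3 × 1 × 1 × 1 = 3 cut set(s).
Braking system failure [OR]: union of children's cut sets → 10 cut set(s).
Minimal cut sets: {South brake line is down}; {#3 caliper offline}; {Aft reservoir is out}; {Secondary ABS modulator is down}; {Master cylinder fails, Standby booster stuck}; {Main proportioning valve is inoperative, Primary bleed valve is down, Wheel cylinder offline}; {ABS modulator 2 is inoperative, Auxiliary booster 2 fails, Left pad sensor degraded, Lower master cylinder 2 is inoperative, Secondary reservoir 2 is inoperative}; {ABS modulator 2 is inoperative, Aft brake line 2 stuck, Auxiliary booster 2 fails, Lower master cylinder 2 is inoperative, Secondary reservoir 2 is inoperative}; {ABS modulator 2 is inoperative, Auxiliary booster 2 fails, Lower master cylinder 2 is inoperative, Primary caliper 2 is out, Secondary reservoir 2 is inoperative}; {Secondary proportioning valve 2 is out}.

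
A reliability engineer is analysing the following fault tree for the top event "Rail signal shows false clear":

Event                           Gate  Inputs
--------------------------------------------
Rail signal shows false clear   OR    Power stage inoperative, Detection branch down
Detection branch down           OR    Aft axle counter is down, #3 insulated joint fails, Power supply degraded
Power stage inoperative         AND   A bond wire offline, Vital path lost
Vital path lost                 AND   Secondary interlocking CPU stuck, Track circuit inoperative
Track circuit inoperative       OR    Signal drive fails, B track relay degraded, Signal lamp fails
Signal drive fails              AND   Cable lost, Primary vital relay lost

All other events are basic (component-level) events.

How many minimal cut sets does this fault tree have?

Signal drive fails [AND]: one cut set from each child combined → 1 × 1 = 1 cut set(s).
Track circuit inoperative [OR]: union of children's cut sets → 3 cut set(s).
Vital path lost [AND]: one cut set from each child combined → 1 × 3 = 3 cut set(s).
Power stage inoperative [AND]: one cut set from each child combined → 1 × 3 = 3 cut set(s).
Detection branch down [OR]: union of children's cut sets → 3 cut set(s).
Rail signal shows false clear [OR]: union of children's cut sets → 6 cut set(s).
Minimal cut sets: {A bond wire offline, Cable lost, Primary vital relay lost, Secondary interlocking CPU stuck}; {A bond wire offline, B track relay degraded, Secondary interlocking CPU stuck}; {A bond wire offline, Secondary interlocking CPU stuck, Signal lamp fails}; {Aft axle counter is down}; {#3 insulated joint fails}; {Power supply degraded}.

6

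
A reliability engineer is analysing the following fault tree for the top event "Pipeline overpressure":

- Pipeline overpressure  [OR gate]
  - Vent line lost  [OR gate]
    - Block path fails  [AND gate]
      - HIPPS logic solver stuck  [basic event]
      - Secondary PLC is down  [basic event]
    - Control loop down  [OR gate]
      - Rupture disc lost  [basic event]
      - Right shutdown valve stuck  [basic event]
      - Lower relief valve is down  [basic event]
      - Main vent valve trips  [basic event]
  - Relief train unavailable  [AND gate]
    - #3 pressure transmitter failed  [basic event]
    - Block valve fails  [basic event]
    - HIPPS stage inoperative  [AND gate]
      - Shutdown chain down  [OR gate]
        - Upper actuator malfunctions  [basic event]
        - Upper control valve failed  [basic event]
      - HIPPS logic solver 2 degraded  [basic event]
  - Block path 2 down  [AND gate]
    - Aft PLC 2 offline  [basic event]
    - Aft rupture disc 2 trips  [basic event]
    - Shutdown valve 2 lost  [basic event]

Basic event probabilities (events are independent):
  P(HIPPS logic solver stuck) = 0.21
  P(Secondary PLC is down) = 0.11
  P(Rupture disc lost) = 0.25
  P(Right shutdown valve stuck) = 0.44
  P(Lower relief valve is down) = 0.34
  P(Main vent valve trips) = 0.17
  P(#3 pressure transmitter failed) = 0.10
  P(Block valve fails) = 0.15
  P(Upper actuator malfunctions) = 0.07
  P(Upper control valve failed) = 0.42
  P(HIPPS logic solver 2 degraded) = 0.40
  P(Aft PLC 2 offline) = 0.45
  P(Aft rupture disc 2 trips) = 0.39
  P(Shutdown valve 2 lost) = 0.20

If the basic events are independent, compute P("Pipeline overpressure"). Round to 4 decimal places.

P(Block path fails) [AND] = 0.21 × 0.11 = 0.023100
P(Control loop down) [OR] = 1 − (1−0.25) × (1−0.44) × (1−0.34) × (1−0.17) = 0.769924
P(Vent line lost) [OR] = 1 − (1−0.023100) × (1−0.769924) = 0.775239
P(Shutdown chain down) [OR] = 1 − (1−0.07) × (1−0.42) = 0.460600
P(HIPPS stage inoperative) [AND] = 0.460600 × 0.40 = 0.184240
P(Relief train unavailable) [AND] = 0.10 × 0.15 × 0.184240 = 0.002764
P(Block path 2 down) [AND] = 0.45 × 0.39 × 0.20 = 0.035100
P(Pipeline overpressure) [OR] = 1 − (1−0.775239) × (1−0.002764) × (1−0.035100) = 0.783728
Rounded to 4 decimal places: P(Pipeline overpressure) ≈ 0.7837.

0.7837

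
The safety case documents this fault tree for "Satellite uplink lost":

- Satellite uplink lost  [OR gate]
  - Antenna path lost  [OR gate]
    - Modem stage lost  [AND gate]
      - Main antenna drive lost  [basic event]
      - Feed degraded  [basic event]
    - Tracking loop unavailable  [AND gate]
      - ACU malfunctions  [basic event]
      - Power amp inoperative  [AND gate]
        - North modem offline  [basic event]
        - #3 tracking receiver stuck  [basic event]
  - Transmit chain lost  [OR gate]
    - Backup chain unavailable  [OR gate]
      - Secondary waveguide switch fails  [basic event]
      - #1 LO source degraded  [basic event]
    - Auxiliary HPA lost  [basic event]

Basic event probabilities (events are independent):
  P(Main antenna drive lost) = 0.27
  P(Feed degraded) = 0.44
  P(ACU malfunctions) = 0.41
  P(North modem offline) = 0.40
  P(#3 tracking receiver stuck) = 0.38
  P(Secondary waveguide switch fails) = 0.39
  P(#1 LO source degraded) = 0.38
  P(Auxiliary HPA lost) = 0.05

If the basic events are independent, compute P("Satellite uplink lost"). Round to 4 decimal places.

P(Modem stage lost) [AND] = 0.27 × 0.44 = 0.118800
P(Power amp inoperative) [AND] = 0.40 × 0.38 = 0.152000
P(Tracking loop unavailable) [AND] = 0.41 × 0.152000 = 0.062320
P(Antenna path lost) [OR] = 1 − (1−0.118800) × (1−0.062320) = 0.173716
P(Backup chain unavailable) [OR] = 1 − (1−0.39) × (1−0.38) = 0.621800
P(Transmit chain lost) [OR] = 1 − (1−0.621800) × (1−0.05) = 0.640710
P(Satellite uplink lost) [OR] = 1 − (1−0.173716) × (1−0.640710) = 0.703124
Rounded to 4 decimal places: P(Satellite uplink lost) ≈ 0.7031.

0.7031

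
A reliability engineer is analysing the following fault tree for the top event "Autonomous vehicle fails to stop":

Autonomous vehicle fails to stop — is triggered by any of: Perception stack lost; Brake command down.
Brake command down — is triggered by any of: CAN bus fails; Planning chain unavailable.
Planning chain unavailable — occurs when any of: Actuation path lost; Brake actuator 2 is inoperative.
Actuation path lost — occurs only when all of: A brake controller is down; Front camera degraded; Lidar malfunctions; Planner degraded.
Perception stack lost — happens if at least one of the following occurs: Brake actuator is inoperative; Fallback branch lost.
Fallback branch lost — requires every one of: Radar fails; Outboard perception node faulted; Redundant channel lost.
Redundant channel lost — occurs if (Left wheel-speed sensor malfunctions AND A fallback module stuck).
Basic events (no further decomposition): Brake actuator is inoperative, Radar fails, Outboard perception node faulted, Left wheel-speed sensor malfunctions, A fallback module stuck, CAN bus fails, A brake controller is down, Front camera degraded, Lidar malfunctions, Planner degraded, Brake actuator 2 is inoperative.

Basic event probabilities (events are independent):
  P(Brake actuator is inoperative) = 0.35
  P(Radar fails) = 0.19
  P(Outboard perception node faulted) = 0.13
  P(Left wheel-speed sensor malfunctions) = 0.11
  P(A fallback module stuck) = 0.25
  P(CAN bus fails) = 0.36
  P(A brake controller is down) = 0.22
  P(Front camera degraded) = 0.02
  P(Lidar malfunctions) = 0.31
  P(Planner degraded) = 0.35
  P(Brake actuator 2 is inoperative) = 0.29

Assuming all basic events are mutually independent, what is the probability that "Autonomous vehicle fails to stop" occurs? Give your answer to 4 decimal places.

0.7050

P(Redundant channel lost) [AND] = 0.11 × 0.25 = 0.027500
P(Fallback branch lost) [AND] = 0.19 × 0.13 × 0.027500 = 0.000679
P(Perception stack lost) [OR] = 1 − (1−0.35) × (1−0.000679) = 0.350441
P(Actuation path lost) [AND] = 0.22 × 0.02 × 0.31 × 0.35 = 0.000477
P(Planning chain unavailable) [OR] = 1 − (1−0.000477) × (1−0.29) = 0.290339
P(Brake command down) [OR] = 1 − (1−0.36) × (1−0.290339) = 0.545817
P(Autonomous vehicle fails to stop) [OR] = 1 − (1−0.350441) × (1−0.545817) = 0.704981
Rounded to 4 decimal places: P(Autonomous vehicle fails to stop) ≈ 0.7050.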